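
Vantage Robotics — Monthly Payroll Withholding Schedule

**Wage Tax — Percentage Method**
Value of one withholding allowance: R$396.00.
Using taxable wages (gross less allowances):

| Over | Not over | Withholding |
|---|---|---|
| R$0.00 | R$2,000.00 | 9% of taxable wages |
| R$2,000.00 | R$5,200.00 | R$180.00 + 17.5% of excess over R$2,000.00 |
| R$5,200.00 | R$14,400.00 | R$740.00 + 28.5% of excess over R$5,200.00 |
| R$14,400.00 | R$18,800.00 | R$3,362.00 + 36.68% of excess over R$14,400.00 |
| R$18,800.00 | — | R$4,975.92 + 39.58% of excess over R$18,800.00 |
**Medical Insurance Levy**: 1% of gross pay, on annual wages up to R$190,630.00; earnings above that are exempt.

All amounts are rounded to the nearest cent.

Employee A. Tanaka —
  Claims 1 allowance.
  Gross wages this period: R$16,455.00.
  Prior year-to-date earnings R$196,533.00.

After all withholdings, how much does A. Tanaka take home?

Wage Tax: taxable = R$16,455.00 − 1×R$396.00 = R$16,059.00
  R$3,362.00 + 36.68% × (R$16,059.00 − R$14,400.00) = R$3,362.00 + 36.68% × R$1,659.00 = R$3,970.52
Medical Insurance Levy: YTD R$196,533.00 ≥ cap R$190,630.00 → R$0.00
Total withheld: R$3,970.52 + R$0.00 = R$3,970.52
Net pay: R$16,455.00 − R$3,970.52 = R$12,484.48

R$12,484.48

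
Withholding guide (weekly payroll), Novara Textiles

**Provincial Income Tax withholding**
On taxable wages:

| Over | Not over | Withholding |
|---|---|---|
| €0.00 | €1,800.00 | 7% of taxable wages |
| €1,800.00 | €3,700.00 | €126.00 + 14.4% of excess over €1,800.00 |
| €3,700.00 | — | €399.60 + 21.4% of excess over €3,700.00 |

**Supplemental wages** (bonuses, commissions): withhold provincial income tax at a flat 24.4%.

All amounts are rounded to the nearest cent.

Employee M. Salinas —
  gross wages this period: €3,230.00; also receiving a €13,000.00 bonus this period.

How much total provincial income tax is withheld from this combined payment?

€3,503.92

Provincial Income Tax: taxable = €3,230.00
  €126.00 + 14.4% × (€3,230.00 − €1,800.00) = €126.00 + 14.4% × €1,430.00 = €331.92
Supplemental (24.4% flat on bonus): 24.4% × €13,000.00 = €3,172.00
Total provincial income tax: €331.92 + €3,172.00 = €3,503.92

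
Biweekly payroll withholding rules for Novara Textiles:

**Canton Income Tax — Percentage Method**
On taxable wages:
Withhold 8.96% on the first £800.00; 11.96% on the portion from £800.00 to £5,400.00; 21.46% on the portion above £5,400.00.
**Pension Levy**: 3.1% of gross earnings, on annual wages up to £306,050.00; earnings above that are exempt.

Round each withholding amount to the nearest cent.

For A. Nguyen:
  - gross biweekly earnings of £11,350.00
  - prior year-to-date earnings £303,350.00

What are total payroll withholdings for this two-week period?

Canton Income Tax: taxable = £11,350.00
  £621.84 + 21.46% × (£11,350.00 − £5,400.00) = £621.84 + 21.46% × £5,950.00 = £1,898.71
Pension Levy: cap £306,050.00 − YTD £303,350.00 = £2,700.00 subject; 3.1% × £2,700.00 = £83.70
Total: £1,898.71 + £83.70 = £1,982.41

£1,982.41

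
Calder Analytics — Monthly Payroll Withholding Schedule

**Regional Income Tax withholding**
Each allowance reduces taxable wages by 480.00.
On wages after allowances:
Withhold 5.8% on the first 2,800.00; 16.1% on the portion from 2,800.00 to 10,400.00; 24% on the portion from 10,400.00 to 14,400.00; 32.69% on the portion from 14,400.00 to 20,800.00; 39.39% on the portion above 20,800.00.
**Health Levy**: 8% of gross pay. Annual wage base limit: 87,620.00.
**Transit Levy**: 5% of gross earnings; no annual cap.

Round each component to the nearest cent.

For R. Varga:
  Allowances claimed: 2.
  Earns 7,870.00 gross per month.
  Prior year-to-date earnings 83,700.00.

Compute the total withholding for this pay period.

1,531.21

Regional Income Tax: taxable = 7,870.00 − 2×480.00 = 6,910.00
  162.40 + 16.1% × (6,910.00 − 2,800.00) = 162.40 + 16.1% × 4,110.00 = 824.11
Health Levy: cap 87,620.00 − YTD 83,700.00 = 3,920.00 subject; 8% × 3,920.00 = 313.60
Transit Levy: 5% × 7,870.00 = 393.50
Total: 824.11 + 313.60 + 393.50 = 1,531.21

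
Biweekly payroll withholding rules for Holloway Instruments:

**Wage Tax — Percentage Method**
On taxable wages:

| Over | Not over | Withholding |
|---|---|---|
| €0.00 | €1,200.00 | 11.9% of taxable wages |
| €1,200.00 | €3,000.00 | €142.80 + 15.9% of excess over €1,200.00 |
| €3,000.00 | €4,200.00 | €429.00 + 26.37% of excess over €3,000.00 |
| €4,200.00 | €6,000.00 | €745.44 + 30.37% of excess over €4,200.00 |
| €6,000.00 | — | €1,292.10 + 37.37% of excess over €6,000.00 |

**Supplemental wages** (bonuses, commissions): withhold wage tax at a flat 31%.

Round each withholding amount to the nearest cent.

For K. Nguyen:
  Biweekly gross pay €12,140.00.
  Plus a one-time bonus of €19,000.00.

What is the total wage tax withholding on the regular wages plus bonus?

€9,476.62

Wage Tax: taxable = €12,140.00
  €1,292.10 + 37.37% × (€12,140.00 − €6,000.00) = €1,292.10 + 37.37% × €6,140.00 = €3,586.62
Supplemental (31% flat on bonus): 31% × €19,000.00 = €5,890.00
Total wage tax: €3,586.62 + €5,890.00 = €9,476.62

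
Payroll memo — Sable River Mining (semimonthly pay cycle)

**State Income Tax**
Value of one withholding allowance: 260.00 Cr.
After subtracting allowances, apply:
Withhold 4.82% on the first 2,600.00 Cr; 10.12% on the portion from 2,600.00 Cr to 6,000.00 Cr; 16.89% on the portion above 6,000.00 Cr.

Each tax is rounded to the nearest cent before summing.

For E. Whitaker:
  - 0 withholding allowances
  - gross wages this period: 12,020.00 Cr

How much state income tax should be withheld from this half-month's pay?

1,486.18 Cr

State Income Tax: taxable = 12,020.00 Cr
  469.40 Cr + 16.89% × (12,020.00 Cr − 6,000.00 Cr) = 469.40 Cr + 16.89% × 6,020.00 Cr = 1,486.18 Cr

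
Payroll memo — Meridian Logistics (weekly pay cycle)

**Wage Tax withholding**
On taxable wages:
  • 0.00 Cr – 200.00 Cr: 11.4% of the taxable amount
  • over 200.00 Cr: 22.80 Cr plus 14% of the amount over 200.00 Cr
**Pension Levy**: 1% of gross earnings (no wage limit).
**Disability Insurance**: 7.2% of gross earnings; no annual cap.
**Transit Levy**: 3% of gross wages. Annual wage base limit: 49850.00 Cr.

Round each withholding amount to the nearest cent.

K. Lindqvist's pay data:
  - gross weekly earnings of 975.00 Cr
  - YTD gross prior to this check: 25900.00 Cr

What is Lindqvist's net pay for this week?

734.50 Cr

Wage Tax: taxable = 975.00 Cr
  22.80 Cr + 14% × (975.00 Cr − 200.00 Cr) = 22.80 Cr + 14% × 775.00 Cr = 131.30 Cr
Pension Levy: 1% × 975.00 Cr = 9.75 Cr
Disability Insurance: 7.2% × 975.00 Cr = 70.20 Cr
Transit Levy: 3% × 975.00 Cr = 29.25 Cr
Total withheld: 131.30 Cr + 9.75 Cr + 70.20 Cr + 29.25 Cr = 240.50 Cr
Net pay: 975.00 Cr − 240.50 Cr = 734.50 Cr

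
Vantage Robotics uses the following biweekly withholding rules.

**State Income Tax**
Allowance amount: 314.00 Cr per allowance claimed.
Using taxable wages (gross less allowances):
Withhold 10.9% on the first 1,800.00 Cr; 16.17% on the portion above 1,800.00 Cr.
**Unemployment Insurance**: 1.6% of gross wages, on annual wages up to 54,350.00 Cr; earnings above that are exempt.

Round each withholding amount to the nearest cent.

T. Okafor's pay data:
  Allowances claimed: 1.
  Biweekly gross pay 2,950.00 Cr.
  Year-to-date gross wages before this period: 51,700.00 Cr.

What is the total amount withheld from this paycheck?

373.78 Cr

State Income Tax: taxable = 2,950.00 Cr − 1×314.00 Cr = 2,636.00 Cr
  196.20 Cr + 16.17% × (2,636.00 Cr − 1,800.00 Cr) = 196.20 Cr + 16.17% × 836.00 Cr = 331.38 Cr
Unemployment Insurance: cap 54,350.00 Cr − YTD 51,700.00 Cr = 2,650.00 Cr subject; 1.6% × 2,650.00 Cr = 42.40 Cr
Total: 331.38 Cr + 42.40 Cr = 373.78 Cr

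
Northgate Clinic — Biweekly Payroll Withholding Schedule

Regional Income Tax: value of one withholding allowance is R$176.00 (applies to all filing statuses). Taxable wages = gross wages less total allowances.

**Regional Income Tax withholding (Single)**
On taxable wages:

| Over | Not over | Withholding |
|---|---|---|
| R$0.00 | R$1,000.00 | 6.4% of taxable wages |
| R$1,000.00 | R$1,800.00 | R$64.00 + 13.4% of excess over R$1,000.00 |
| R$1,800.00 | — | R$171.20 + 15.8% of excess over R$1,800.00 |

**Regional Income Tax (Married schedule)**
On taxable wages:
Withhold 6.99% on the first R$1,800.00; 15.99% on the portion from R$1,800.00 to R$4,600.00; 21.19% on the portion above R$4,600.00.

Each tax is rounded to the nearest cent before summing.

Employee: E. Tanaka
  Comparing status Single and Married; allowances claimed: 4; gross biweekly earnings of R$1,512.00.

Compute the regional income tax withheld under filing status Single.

R$51.71

Regional Income Tax (Single): taxable = R$1,512.00 − 4×R$176.00 = R$808.00
  6.4% × R$808.00 = R$51.71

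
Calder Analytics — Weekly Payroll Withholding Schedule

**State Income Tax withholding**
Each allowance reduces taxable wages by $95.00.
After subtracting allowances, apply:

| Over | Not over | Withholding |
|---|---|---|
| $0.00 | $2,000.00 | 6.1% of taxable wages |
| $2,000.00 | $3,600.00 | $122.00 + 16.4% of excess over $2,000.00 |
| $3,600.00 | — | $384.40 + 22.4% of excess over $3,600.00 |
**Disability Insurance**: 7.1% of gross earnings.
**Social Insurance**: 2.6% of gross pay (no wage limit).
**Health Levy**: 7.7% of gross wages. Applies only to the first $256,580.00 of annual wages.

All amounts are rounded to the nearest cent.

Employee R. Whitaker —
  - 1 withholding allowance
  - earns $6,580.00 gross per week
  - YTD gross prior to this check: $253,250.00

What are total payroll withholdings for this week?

$1,925.31

State Income Tax: taxable = $6,580.00 − 1×$95.00 = $6,485.00
  $384.40 + 22.4% × ($6,485.00 − $3,600.00) = $384.40 + 22.4% × $2,885.00 = $1,030.64
Disability Insurance: 7.1% × $6,580.00 = $467.18
Social Insurance: 2.6% × $6,580.00 = $171.08
Health Levy: cap $256,580.00 − YTD $253,250.00 = $3,330.00 subject; 7.7% × $3,330.00 = $256.41
Total: $1,030.64 + $467.18 + $171.08 + $256.41 = $1,925.31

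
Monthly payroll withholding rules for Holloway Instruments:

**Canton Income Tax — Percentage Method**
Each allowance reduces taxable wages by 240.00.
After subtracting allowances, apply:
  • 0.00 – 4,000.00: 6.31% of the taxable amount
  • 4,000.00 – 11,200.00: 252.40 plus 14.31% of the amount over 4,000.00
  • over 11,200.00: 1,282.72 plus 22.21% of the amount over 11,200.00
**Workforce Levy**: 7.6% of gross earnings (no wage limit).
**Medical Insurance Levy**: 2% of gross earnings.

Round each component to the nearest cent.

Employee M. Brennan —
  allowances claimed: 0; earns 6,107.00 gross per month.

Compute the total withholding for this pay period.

1,140.18

Canton Income Tax: taxable = 6,107.00
  252.40 + 14.31% × (6,107.00 − 4,000.00) = 252.40 + 14.31% × 2,107.00 = 553.91
Workforce Levy: 7.6% × 6,107.00 = 464.13
Medical Insurance Levy: 2% × 6,107.00 = 122.14
Total: 553.91 + 464.13 + 122.14 = 1,140.18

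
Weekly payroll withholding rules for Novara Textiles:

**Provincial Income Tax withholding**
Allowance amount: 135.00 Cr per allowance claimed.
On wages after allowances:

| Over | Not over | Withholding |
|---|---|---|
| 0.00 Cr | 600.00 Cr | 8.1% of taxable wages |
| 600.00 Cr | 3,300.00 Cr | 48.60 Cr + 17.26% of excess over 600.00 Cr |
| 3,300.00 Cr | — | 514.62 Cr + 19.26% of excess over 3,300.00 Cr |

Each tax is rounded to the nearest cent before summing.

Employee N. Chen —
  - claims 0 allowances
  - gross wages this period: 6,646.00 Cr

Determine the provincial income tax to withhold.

Provincial Income Tax: taxable = 6,646.00 Cr
  514.62 Cr + 19.26% × (6,646.00 Cr − 3,300.00 Cr) = 514.62 Cr + 19.26% × 3,346.00 Cr = 1,159.06 Cr

1,159.06 Cr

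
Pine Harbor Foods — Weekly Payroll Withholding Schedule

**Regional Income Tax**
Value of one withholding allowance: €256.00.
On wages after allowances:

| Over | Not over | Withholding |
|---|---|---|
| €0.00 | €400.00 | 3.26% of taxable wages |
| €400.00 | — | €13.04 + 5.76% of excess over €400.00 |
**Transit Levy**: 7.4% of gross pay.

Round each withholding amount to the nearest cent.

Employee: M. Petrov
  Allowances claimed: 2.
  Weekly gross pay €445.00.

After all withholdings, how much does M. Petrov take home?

Regional Income Tax: taxable = €445.00 − 2×€256.00 = €-67.00
  Taxable ≤ 0 → €0.00
Transit Levy: 7.4% × €445.00 = €32.93
Total withheld: €0.00 + €32.93 = €32.93
Net pay: €445.00 − €32.93 = €412.07

€412.07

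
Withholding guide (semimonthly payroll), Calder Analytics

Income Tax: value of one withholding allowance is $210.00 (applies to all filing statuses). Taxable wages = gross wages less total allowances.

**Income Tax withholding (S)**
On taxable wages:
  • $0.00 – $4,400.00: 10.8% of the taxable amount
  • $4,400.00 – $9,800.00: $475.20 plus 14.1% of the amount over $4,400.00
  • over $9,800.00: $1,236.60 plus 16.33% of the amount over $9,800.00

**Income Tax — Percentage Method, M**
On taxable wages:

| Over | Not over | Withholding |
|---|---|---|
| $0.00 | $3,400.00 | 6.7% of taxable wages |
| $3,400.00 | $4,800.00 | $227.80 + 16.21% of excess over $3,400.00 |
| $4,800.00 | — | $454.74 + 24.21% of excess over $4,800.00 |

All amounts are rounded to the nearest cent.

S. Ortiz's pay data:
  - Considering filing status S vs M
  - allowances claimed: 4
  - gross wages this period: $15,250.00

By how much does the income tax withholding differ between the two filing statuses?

Income Tax (S): taxable = $15,250.00 − 4×$210.00 = $14,410.00
  $1,236.60 + 16.33% × ($14,410.00 − $9,800.00) = $1,236.60 + 16.33% × $4,610.00 = $1,989.41
Income Tax (M): taxable = $15,250.00 − 4×$210.00 = $14,410.00
  $454.74 + 24.21% × ($14,410.00 − $4,800.00) = $454.74 + 24.21% × $9,610.00 = $2,781.32
Difference: |$1,989.41 − $2,781.32| = $791.91 (higher under M)

$791.91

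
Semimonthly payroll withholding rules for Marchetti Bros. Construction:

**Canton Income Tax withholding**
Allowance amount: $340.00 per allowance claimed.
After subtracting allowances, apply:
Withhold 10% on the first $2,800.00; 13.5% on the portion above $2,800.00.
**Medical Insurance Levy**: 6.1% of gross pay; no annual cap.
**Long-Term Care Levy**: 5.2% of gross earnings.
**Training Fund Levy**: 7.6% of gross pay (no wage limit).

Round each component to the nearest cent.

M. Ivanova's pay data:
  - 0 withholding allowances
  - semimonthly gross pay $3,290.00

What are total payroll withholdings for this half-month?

$967.96

Canton Income Tax: taxable = $3,290.00
  $280.00 + 13.5% × ($3,290.00 − $2,800.00) = $280.00 + 13.5% × $490.00 = $346.15
Medical Insurance Levy: 6.1% × $3,290.00 = $200.69
Long-Term Care Levy: 5.2% × $3,290.00 = $171.08
Training Fund Levy: 7.6% × $3,290.00 = $250.04
Total: $346.15 + $200.69 + $171.08 + $250.04 = $967.96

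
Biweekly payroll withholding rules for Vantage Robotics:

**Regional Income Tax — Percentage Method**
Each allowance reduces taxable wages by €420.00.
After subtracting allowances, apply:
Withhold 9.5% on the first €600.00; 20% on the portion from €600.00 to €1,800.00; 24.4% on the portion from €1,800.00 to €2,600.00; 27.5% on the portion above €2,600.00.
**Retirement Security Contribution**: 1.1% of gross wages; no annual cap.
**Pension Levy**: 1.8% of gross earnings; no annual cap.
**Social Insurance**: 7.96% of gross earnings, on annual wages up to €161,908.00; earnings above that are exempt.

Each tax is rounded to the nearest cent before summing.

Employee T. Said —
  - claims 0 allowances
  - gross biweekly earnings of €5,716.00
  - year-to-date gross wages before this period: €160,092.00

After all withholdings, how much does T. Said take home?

€4,056.58

Regional Income Tax: taxable = €5,716.00
  €492.20 + 27.5% × (€5,716.00 − €2,600.00) = €492.20 + 27.5% × €3,116.00 = €1,349.10
Retirement Security Contribution: 1.1% × €5,716.00 = €62.88
Pension Levy: 1.8% × €5,716.00 = €102.89
Social Insurance: cap €161,908.00 − YTD €160,092.00 = €1,816.00 subject; 7.96% × €1,816.00 = €144.55
Total withheld: €1,349.10 + €62.88 + €102.89 + €144.55 = €1,659.42
Net pay: €5,716.00 − €1,659.42 = €4,056.58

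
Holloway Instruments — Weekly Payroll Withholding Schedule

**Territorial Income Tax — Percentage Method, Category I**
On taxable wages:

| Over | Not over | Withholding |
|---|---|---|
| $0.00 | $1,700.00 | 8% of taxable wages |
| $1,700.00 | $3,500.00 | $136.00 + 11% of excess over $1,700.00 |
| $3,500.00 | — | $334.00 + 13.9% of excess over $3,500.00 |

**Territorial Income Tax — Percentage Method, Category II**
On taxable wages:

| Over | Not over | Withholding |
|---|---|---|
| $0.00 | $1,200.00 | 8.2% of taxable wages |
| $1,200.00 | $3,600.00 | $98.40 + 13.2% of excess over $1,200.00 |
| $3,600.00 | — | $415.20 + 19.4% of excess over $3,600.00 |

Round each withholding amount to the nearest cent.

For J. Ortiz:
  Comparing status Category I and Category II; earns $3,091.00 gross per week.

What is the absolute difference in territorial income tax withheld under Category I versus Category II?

$59.00

Territorial Income Tax (Category I): taxable = $3,091.00
  $136.00 + 11% × ($3,091.00 − $1,700.00) = $136.00 + 11% × $1,391.00 = $289.01
Territorial Income Tax (Category II): taxable = $3,091.00
  $98.40 + 13.2% × ($3,091.00 − $1,200.00) = $98.40 + 13.2% × $1,891.00 = $348.01
Difference: |$289.01 − $348.01| = $59.00 (higher under Category II)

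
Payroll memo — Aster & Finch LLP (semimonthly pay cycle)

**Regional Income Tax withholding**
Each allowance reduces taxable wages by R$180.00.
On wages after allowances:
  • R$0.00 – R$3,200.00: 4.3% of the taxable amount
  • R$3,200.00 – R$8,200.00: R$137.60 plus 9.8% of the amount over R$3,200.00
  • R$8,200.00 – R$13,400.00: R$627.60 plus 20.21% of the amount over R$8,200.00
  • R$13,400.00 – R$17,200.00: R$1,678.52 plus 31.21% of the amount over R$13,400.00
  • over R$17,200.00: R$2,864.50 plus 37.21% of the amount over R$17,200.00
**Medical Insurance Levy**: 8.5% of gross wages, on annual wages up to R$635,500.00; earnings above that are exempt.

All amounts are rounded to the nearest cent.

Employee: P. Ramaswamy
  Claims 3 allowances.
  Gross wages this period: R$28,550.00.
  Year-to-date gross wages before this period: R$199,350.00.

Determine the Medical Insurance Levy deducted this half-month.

Medical Insurance Levy: 8.5% × R$28,550.00 = R$2,426.75

R$2,426.75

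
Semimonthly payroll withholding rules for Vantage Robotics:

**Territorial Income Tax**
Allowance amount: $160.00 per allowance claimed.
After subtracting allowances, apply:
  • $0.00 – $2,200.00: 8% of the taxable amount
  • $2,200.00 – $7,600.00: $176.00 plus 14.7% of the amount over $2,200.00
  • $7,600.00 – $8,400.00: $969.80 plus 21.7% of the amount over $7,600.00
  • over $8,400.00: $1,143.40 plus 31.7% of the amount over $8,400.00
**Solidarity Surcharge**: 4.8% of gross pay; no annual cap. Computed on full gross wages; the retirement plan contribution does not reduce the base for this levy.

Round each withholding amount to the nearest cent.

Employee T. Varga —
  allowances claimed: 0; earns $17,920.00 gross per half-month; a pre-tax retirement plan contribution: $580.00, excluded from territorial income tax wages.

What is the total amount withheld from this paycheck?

Territorial Income Tax: taxable = $17,920.00 − $580.00 = $17,340.00
  $1,143.40 + 31.7% × ($17,340.00 − $8,400.00) = $1,143.40 + 31.7% × $8,940.00 = $3,977.38
Solidarity Surcharge: 4.8% × $17,920.00 = $860.16
Total: $3,977.38 + $860.16 = $4,837.54

$4,837.54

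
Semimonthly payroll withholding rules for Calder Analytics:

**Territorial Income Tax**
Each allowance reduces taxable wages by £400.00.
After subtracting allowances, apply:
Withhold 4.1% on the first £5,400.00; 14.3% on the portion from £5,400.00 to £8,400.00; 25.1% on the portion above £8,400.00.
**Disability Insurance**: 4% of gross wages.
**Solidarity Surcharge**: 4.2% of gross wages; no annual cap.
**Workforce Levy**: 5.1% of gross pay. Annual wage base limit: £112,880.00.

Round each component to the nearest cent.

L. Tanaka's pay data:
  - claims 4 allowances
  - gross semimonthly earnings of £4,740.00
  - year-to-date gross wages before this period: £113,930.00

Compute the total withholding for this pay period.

Territorial Income Tax: taxable = £4,740.00 − 4×£400.00 = £3,140.00
  4.1% × £3,140.00 = £128.74
Disability Insurance: 4% × £4,740.00 = £189.60
Solidarity Surcharge: 4.2% × £4,740.00 = £199.08
Workforce Levy: YTD £113,930.00 ≥ cap £112,880.00 → £0.00
Total: £128.74 + £189.60 + £199.08 + £0.00 = £517.42

£517.42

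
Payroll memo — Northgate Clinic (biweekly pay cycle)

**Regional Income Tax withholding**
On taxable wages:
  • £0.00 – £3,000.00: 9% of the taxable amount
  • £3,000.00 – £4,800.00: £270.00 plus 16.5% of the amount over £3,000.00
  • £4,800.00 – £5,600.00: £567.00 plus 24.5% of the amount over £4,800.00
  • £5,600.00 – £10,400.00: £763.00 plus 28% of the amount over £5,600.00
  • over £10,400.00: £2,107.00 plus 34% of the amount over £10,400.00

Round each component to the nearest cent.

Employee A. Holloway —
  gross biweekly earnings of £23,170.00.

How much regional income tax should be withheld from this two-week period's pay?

£6,448.80

Regional Income Tax: taxable = £23,170.00
  £2,107.00 + 34% × (£23,170.00 − £10,400.00) = £2,107.00 + 34% × £12,770.00 = £6,448.80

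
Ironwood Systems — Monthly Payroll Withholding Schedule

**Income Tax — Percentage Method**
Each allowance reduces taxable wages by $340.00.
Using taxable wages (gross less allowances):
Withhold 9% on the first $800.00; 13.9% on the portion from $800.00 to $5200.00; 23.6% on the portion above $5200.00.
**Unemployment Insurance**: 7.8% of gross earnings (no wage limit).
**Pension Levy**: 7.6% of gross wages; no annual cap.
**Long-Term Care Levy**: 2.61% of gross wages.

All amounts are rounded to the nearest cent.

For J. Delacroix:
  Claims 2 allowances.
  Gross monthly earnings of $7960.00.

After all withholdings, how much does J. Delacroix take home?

Income Tax: taxable = $7960.00 − 2×$340.00 = $7280.00
  $683.60 + 23.6% × ($7280.00 − $5200.00) = $683.60 + 23.6% × $2080.00 = $1174.48
Unemployment Insurance: 7.8% × $7960.00 = $620.88
Pension Levy: 7.6% × $7960.00 = $604.96
Long-Term Care Levy: 2.61% × $7960.00 = $207.76
Total withheld: $1174.48 + $620.88 + $604.96 + $207.76 = $2608.08
Net pay: $7960.00 − $2608.08 = $5351.92

$5351.92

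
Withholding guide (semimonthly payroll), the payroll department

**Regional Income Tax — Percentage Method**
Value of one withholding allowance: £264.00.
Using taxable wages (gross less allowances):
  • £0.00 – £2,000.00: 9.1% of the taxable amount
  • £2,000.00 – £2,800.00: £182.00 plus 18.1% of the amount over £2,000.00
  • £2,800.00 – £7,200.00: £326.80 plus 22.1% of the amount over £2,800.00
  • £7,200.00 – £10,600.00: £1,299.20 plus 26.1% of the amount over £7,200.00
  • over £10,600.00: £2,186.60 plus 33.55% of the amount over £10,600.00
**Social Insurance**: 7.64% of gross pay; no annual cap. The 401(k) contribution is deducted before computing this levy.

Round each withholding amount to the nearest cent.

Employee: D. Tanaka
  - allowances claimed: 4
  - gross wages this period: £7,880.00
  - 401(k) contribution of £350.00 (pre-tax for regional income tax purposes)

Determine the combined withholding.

Regional Income Tax: taxable = £7,880.00 − £350.00 − 4×£264.00 = £6,474.00
  £326.80 + 22.1% × (£6,474.00 − £2,800.00) = £326.80 + 22.1% × £3,674.00 = £1,138.75
Social Insurance: 7.64% × £7,530.00 = £575.29
Total: £1,138.75 + £575.29 = £1,714.04

£1,714.04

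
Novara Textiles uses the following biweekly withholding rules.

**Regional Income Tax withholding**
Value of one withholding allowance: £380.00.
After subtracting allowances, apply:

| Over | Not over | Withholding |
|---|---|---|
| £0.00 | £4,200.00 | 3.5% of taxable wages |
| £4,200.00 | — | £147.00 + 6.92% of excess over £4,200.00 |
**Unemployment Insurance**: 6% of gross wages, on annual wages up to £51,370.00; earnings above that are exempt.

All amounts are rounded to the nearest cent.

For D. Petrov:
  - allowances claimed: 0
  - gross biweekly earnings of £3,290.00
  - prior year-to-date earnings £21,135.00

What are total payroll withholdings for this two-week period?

£312.55

Regional Income Tax: taxable = £3,290.00
  3.5% × £3,290.00 = £115.15
Unemployment Insurance: 6% × £3,290.00 = £197.40
Total: £115.15 + £197.40 = £312.55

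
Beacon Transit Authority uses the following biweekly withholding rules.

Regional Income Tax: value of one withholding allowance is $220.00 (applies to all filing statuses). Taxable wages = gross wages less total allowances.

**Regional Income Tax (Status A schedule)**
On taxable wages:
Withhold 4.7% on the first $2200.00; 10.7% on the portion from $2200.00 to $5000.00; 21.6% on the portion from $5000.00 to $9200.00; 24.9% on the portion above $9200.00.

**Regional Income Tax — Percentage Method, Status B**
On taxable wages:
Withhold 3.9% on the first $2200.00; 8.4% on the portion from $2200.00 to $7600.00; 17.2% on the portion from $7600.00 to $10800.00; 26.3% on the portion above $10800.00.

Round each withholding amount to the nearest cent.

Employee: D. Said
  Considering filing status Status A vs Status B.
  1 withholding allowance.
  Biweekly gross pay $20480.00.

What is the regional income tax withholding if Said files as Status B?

Regional Income Tax (Status B): taxable = $20480.00 − 1×$220.00 = $20260.00
  $1089.80 + 26.3% × ($20260.00 − $10800.00) = $1089.80 + 26.3% × $9460.00 = $3577.78

$3577.78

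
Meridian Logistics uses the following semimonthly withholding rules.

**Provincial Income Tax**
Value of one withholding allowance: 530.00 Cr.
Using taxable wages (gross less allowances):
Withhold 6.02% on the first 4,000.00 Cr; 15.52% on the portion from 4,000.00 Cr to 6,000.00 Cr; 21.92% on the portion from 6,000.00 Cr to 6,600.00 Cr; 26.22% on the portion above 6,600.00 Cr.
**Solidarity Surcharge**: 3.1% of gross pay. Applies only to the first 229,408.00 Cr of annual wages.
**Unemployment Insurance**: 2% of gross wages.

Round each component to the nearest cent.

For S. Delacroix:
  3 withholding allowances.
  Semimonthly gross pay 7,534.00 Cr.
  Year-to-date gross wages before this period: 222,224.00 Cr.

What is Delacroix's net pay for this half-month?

Provincial Income Tax: taxable = 7,534.00 Cr − 3×530.00 Cr = 5,944.00 Cr
  240.80 Cr + 15.52% × (5,944.00 Cr − 4,000.00 Cr) = 240.80 Cr + 15.52% × 1,944.00 Cr = 542.51 Cr
Solidarity Surcharge: cap 229,408.00 Cr − YTD 222,224.00 Cr = 7,184.00 Cr subject; 3.1% × 7,184.00 Cr = 222.70 Cr
Unemployment Insurance: 2% × 7,534.00 Cr = 150.68 Cr
Total withheld: 542.51 Cr + 222.70 Cr + 150.68 Cr = 915.89 Cr
Net pay: 7,534.00 Cr − 915.89 Cr = 6,618.11 Cr

6,618.11 Cr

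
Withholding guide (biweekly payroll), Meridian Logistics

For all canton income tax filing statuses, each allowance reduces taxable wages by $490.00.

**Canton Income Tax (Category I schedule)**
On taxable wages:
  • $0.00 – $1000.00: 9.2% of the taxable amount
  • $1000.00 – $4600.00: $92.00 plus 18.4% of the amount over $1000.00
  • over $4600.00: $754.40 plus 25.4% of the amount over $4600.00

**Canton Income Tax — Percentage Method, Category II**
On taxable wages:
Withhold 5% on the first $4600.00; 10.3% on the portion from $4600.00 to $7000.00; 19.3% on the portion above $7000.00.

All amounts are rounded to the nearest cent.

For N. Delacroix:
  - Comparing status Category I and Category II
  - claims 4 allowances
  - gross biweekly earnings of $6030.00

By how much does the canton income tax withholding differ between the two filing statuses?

Canton Income Tax (Category I): taxable = $6030.00 − 4×$490.00 = $4070.00
  $92.00 + 18.4% × ($4070.00 − $1000.00) = $92.00 + 18.4% × $3070.00 = $656.88
Canton Income Tax (Category II): taxable = $6030.00 − 4×$490.00 = $4070.00
  5% × $4070.00 = $203.50
Difference: |$656.88 − $203.50| = $453.38 (higher under Category I)

$453.38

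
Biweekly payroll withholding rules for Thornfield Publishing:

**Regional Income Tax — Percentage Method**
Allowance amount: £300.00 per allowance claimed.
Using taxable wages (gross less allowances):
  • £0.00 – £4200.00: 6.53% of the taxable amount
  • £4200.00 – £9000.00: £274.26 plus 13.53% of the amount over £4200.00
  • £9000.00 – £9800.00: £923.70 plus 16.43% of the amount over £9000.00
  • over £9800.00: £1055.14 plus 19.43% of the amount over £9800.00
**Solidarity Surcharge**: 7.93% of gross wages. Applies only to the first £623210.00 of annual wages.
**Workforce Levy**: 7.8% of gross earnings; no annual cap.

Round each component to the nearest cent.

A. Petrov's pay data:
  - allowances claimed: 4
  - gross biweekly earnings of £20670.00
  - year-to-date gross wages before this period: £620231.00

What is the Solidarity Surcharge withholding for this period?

Solidarity Surcharge: cap £623210.00 − YTD £620231.00 = £2979.00 subject; 7.93% × £2979.00 = £236.23

£236.23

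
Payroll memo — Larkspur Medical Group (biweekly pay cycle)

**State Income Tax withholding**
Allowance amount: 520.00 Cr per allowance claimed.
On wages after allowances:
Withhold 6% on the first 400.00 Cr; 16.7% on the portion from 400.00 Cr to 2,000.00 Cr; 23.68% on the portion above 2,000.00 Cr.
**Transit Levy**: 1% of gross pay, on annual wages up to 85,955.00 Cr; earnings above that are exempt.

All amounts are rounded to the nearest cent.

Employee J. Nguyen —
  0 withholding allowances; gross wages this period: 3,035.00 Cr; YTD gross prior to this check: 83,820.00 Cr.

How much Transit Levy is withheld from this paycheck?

21.35 Cr

Transit Levy: cap 85,955.00 Cr − YTD 83,820.00 Cr = 2,135.00 Cr subject; 1% × 2,135.00 Cr = 21.35 Cr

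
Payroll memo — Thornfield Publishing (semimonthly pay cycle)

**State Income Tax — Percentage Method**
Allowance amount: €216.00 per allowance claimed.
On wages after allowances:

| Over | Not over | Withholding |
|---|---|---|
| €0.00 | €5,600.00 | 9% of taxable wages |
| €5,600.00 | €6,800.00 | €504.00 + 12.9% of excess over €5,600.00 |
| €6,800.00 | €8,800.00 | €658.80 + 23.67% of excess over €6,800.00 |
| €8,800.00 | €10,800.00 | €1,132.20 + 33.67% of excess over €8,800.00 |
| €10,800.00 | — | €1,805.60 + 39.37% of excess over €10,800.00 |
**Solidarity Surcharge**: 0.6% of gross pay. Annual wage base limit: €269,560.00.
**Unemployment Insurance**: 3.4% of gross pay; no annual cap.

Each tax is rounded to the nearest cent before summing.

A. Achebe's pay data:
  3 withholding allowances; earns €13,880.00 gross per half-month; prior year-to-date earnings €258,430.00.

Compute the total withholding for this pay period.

€3,301.78

State Income Tax: taxable = €13,880.00 − 3×€216.00 = €13,232.00
  €1,805.60 + 39.37% × (€13,232.00 − €10,800.00) = €1,805.60 + 39.37% × €2,432.00 = €2,763.08
Solidarity Surcharge: cap €269,560.00 − YTD €258,430.00 = €11,130.00 subject; 0.6% × €11,130.00 = €66.78
Unemployment Insurance: 3.4% × €13,880.00 = €471.92
Total: €2,763.08 + €66.78 + €471.92 = €3,301.78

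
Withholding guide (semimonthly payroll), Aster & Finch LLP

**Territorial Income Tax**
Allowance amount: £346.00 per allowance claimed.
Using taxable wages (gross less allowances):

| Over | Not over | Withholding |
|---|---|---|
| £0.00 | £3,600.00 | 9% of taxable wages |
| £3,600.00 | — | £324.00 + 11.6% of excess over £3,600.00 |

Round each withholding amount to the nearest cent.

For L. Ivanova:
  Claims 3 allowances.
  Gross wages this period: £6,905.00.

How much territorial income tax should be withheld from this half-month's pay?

£586.97

Territorial Income Tax: taxable = £6,905.00 − 3×£346.00 = £5,867.00
  £324.00 + 11.6% × (£5,867.00 − £3,600.00) = £324.00 + 11.6% × £2,267.00 = £586.97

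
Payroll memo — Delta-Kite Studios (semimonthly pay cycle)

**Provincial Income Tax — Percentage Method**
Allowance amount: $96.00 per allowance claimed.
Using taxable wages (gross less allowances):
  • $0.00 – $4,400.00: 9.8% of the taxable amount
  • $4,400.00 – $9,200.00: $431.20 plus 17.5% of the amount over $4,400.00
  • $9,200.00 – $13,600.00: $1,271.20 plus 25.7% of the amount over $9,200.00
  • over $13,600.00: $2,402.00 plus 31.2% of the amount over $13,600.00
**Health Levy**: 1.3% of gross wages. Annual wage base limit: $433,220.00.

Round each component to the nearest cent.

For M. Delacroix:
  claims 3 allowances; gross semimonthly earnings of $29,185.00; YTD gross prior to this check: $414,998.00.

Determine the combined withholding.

$7,411.55

Provincial Income Tax: taxable = $29,185.00 − 3×$96.00 = $28,897.00
  $2,402.00 + 31.2% × ($28,897.00 − $13,600.00) = $2,402.00 + 31.2% × $15,297.00 = $7,174.66
Health Levy: cap $433,220.00 − YTD $414,998.00 = $18,222.00 subject; 1.3% × $18,222.00 = $236.89
Total: $7,174.66 + $236.89 = $7,411.55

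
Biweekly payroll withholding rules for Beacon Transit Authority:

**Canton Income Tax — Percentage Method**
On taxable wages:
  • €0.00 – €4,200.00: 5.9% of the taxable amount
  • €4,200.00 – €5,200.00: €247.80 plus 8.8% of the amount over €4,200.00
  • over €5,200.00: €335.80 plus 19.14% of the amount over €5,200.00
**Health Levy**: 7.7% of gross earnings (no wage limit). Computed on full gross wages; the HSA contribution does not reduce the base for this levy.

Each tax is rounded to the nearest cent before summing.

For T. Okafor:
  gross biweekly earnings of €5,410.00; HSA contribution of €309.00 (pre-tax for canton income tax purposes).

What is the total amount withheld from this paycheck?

€743.66

Canton Income Tax: taxable = €5,410.00 − €309.00 = €5,101.00
  €247.80 + 8.8% × (€5,101.00 − €4,200.00) = €247.80 + 8.8% × €901.00 = €327.09
Health Levy: 7.7% × €5,410.00 = €416.57
Total: €327.09 + €416.57 = €743.66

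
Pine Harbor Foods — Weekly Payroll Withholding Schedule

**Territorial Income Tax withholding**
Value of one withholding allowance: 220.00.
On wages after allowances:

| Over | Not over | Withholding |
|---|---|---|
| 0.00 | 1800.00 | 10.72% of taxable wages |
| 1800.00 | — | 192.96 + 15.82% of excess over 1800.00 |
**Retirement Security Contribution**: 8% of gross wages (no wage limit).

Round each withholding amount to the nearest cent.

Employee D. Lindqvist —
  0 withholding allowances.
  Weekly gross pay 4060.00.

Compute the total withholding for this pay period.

Territorial Income Tax: taxable = 4060.00
  192.96 + 15.82% × (4060.00 − 1800.00) = 192.96 + 15.82% × 2260.00 = 550.49
Retirement Security Contribution: 8% × 4060.00 = 324.80
Total: 550.49 + 324.80 = 875.29

875.29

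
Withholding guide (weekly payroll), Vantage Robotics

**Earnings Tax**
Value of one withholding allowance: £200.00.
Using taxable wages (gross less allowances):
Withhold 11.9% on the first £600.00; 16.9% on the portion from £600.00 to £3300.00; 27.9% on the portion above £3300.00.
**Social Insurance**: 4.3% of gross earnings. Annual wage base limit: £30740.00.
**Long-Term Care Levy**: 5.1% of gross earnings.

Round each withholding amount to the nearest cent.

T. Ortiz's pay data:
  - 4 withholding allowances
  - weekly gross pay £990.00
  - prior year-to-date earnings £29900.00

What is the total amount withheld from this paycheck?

Earnings Tax: taxable = £990.00 − 4×£200.00 = £190.00
  11.9% × £190.00 = £22.61
Social Insurance: cap £30740.00 − YTD £29900.00 = £840.00 subject; 4.3% × £840.00 = £36.12
Long-Term Care Levy: 5.1% × £990.00 = £50.49
Total: £22.61 + £36.12 + £50.49 = £109.22

£109.22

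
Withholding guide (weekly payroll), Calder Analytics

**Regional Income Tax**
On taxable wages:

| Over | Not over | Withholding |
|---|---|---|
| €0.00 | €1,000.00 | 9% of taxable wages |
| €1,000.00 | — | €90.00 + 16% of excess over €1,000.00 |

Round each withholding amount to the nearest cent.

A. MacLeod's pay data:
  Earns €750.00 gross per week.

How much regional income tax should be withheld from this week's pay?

Regional Income Tax: taxable = €750.00
  9% × €750.00 = €67.50

€67.50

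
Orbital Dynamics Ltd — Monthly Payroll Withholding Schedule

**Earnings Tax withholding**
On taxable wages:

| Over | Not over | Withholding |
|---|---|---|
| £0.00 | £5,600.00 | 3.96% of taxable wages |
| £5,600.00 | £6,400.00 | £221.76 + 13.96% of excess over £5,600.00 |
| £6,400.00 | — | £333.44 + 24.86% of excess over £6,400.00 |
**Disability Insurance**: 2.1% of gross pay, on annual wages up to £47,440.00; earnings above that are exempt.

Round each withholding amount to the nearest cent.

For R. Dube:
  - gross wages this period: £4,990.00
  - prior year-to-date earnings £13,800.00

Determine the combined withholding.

£302.39

Earnings Tax: taxable = £4,990.00
  3.96% × £4,990.00 = £197.60
Disability Insurance: 2.1% × £4,990.00 = £104.79
Total: £197.60 + £104.79 = £302.39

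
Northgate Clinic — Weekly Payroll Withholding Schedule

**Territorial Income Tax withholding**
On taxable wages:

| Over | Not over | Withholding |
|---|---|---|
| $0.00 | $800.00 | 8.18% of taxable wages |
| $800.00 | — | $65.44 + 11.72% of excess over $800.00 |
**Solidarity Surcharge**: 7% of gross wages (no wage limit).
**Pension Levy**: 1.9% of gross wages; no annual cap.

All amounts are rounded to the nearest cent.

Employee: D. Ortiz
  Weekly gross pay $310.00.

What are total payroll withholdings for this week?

Territorial Income Tax: taxable = $310.00
  8.18% × $310.00 = $25.36
Solidarity Surcharge: 7% × $310.00 = $21.70
Pension Levy: 1.9% × $310.00 = $5.89
Total: $25.36 + $21.70 + $5.89 = $52.95

$52.95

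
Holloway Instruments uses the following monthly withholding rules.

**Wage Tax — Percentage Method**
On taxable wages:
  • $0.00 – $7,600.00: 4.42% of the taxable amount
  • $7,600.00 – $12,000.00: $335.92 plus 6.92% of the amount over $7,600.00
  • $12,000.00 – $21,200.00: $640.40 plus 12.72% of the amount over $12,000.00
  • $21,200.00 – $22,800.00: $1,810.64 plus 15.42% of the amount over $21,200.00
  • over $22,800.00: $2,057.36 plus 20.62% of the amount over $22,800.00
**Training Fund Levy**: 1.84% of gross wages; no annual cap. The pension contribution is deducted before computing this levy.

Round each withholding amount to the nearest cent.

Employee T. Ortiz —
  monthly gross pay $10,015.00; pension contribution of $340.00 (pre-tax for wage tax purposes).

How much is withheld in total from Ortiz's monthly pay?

$657.53

Wage Tax: taxable = $10,015.00 − $340.00 = $9,675.00
  $335.92 + 6.92% × ($9,675.00 − $7,600.00) = $335.92 + 6.92% × $2,075.00 = $479.51
Training Fund Levy: 1.84% × $9,675.00 = $178.02
Total: $479.51 + $178.02 = $657.53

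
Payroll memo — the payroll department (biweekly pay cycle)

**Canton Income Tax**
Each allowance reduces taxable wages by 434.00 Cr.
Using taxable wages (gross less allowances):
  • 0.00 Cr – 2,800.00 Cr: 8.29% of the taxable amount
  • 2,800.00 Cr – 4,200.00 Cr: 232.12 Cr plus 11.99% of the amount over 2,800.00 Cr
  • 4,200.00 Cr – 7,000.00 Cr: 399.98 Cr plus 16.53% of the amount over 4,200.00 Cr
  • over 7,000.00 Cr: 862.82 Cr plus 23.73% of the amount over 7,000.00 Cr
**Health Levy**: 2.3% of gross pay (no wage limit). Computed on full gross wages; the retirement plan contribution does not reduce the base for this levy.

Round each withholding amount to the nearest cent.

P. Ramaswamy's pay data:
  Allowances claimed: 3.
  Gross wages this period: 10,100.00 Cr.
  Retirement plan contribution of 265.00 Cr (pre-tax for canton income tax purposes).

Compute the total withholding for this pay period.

1,458.90 Cr

Canton Income Tax: taxable = 10,100.00 Cr − 265.00 Cr − 3×434.00 Cr = 8,533.00 Cr
  862.82 Cr + 23.73% × (8,533.00 Cr − 7,000.00 Cr) = 862.82 Cr + 23.73% × 1,533.00 Cr = 1,226.60 Cr
Health Levy: 2.3% × 10,100.00 Cr = 232.30 Cr
Total: 1,226.60 Cr + 232.30 Cr = 1,458.90 Cr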